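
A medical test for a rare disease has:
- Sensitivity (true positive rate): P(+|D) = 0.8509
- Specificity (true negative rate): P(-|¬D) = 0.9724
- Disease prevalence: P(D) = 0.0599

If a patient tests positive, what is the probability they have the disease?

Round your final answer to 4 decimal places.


Let D = has disease, + = positive test

Given:
- P(D) = 0.0599 (prevalence)
- P(+|D) = 0.8509 (sensitivity)
- P(-|¬D) = 0.9724 (specificity)
- P(+|¬D) = 0.0276 (false positive rate = 1 - specificity)

Step 1: Find P(+)
P(+) = P(+|D)P(D) + P(+|¬D)P(¬D)
     = 0.8509 × 0.0599 + 0.0276 × 0.9401
     = 0.05096891 + 0.02594676
     = 0.07691567

Step 2: Apply Bayes' theorem for P(D|+)
P(D|+) = P(+|D)P(D) / P(+)
       = 0.05096891 / 0.07691567
       = 0.6627


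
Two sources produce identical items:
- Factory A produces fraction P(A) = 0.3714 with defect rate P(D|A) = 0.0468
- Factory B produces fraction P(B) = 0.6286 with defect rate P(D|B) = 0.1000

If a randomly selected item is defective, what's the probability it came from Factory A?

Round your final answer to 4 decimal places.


Let A = from Factory A, D = defective

Given:
- P(A) = 0.3714, P(B) = 0.6286
- P(D|A) = 0.0468, P(D|B) = 0.1000

Step 1: Find P(D)
P(D) = P(D|A)P(A) + P(D|B)P(B)
     = 0.0468 × 0.3714 + 0.1000 × 0.6286
     = 0.01738152 + 0.06286000
     = 0.08024152

Step 2: Apply Bayes' theorem
P(A|D) = P(D|A)P(A) / P(D)
       = 0.01738152 / 0.08024152
       = 0.2166


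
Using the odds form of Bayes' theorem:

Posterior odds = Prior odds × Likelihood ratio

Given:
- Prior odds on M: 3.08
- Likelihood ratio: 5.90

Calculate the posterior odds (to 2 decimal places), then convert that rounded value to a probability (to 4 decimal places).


Step 1: Calculate posterior odds
Posterior odds = Prior odds × LR
               = 3.08 × 5.90
               = 18.17

Step 2: Convert to probability
P(M|E) = Posterior odds / (1 + Posterior odds)
       = 18.17 / (1 + 18.17)
       = 18.17 / 19.17
       = 0.9478

The evidence increased P(M) from 0.7549 to 0.9478.


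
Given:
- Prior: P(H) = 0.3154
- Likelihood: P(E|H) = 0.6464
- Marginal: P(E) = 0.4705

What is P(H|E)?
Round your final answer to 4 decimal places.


Using Bayes' theorem:

P(H|E) = P(E|H) × P(H) / P(E)
       = 0.6464 × 0.3154 / 0.4705
       = 0.20387456 / 0.4705
       = 0.4333

The evidence strengthens our belief in H.
Prior: 0.3154 → Posterior: 0.4333


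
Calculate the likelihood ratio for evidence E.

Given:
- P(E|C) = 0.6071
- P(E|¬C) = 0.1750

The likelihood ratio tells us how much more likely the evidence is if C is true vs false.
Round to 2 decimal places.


Likelihood Ratio (LR) = P(E|C) / P(E|¬C)

LR = 0.6071 / 0.1750
   = 3.47

The evidence is 3.47 times more likely if C is true than if C is false.
Since LR > 1, the evidence supports C over ¬C.


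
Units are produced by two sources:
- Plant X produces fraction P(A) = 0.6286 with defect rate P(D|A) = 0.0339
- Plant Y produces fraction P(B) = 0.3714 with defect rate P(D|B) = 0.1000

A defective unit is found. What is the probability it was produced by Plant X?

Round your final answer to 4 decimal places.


Let A = from Plant X, D = defective

Given:
- P(A) = 0.6286, P(B) = 0.3714
- P(D|A) = 0.0339, P(D|B) = 0.1000

Step 1: Find P(D)
P(D) = P(D|A)P(A) + P(D|B)P(B)
     = 0.0339 × 0.6286 + 0.1000 × 0.3714
     = 0.02130954 + 0.03714000
     = 0.05844954

Step 2: Apply Bayes' theorem
P(A|D) = P(D|A)P(A) / P(D)
       = 0.02130954 / 0.05844954
       = 0.3646


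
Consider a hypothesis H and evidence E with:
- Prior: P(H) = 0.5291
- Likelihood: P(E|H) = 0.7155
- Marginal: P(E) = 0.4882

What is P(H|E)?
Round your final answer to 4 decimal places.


Using Bayes' theorem:

P(H|E) = P(E|H) × P(H) / P(E)
       = 0.7155 × 0.5291 / 0.4882
       = 0.37857105 / 0.4882
       = 0.7754

The evidence strengthens our belief in H.
Prior: 0.5291 → Posterior: 0.7754


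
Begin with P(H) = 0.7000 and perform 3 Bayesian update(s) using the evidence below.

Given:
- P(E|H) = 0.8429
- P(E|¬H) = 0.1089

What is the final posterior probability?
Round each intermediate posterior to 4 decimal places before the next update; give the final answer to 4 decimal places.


Sequential Bayesian updating:

Initial prior: P(H) = 0.7000

Update 1:
  P(E) = 0.8429 × 0.7000 + 0.1089 × 0.3000 = 0.59003000 + 0.03267000 = 0.62270000
  P(H|E) = 0.59003000 / 0.62270000 = 0.9475

Update 2:
  P(E) = 0.8429 × 0.9475 + 0.1089 × 0.0525 = 0.79864775 + 0.00571725 = 0.80436500
  P(H|E) = 0.79864775 / 0.80436500 = 0.9929

Update 3:
  P(E) = 0.8429 × 0.9929 + 0.1089 × 0.0071 = 0.83691541 + 0.00077319 = 0.83768860
  P(H|E) = 0.83691541 / 0.83768860 = 0.9991

Final posterior: 0.9991


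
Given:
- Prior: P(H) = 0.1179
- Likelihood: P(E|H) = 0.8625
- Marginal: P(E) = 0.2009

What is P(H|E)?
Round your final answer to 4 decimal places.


Using Bayes' theorem:

P(H|E) = P(E|H) × P(H) / P(E)
       = 0.8625 × 0.1179 / 0.2009
       = 0.10168875 / 0.2009
       = 0.5062

The evidence strengthens our belief in H.
Prior: 0.1179 → Posterior: 0.5062


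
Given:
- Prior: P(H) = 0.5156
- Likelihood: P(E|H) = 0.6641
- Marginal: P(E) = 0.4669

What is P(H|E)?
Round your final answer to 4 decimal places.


Using Bayes' theorem:

P(H|E) = P(E|H) × P(H) / P(E)
       = 0.6641 × 0.5156 / 0.4669
       = 0.34240996 / 0.4669
       = 0.7334

The evidence strengthens our belief in H.
Prior: 0.5156 → Posterior: 0.7334


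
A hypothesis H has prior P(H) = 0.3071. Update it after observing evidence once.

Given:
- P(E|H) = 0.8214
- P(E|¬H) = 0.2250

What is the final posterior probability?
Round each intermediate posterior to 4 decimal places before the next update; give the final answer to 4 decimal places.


Sequential Bayesian updating:

Initial prior: P(H) = 0.3071

Update 1:
  P(E) = 0.8214 × 0.3071 + 0.2250 × 0.6929 = 0.25225194 + 0.15590250 = 0.40815444
  P(H|E) = 0.25225194 / 0.40815444 = 0.6180

Final posterior: 0.6180


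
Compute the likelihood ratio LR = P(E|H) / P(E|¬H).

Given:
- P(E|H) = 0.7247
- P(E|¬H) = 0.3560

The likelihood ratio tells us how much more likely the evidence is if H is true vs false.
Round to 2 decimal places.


Likelihood Ratio (LR) = P(E|H) / P(E|¬H)

LR = 0.7247 / 0.3560
   = 2.04

The evidence is 2.04 times more likely if H is true than if H is false.
LR > 1, so observing E raises the odds in favor of H.


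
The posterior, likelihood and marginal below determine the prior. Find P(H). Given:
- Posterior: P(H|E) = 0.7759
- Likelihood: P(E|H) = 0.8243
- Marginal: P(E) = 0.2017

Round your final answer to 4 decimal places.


From Bayes' theorem: P(H|E) = P(E|H) × P(H) / P(E)

Rearranging for P(H):
P(H) = P(H|E) × P(E) / P(E|H)
     = 0.7759 × 0.2017 / 0.8243
     = 0.15649903 / 0.8243
     = 0.1899


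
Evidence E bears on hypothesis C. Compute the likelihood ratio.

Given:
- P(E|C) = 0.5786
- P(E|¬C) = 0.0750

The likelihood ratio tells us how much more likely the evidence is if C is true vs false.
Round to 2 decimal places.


Likelihood Ratio (LR) = P(E|C) / P(E|¬C)

LR = 0.5786 / 0.0750
   = 7.71

The evidence is 7.71 times more likely if C is true than if C is false.
Because LR exceeds 1, E is evidence for C.


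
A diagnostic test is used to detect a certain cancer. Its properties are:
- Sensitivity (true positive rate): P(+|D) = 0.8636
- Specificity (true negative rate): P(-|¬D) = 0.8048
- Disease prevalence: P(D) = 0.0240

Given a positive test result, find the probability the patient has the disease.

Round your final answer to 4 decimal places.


Let D = has disease, + = positive test

Given:
- P(D) = 0.0240 (prevalence)
- P(+|D) = 0.8636 (sensitivity)
- P(-|¬D) = 0.8048 (specificity)
- P(+|¬D) = 0.1952 (false positive rate = 1 - specificity)

Step 1: Find P(+)
P(+) = P(+|D)P(D) + P(+|¬D)P(¬D)
     = 0.8636 × 0.0240 + 0.1952 × 0.9760
     = 0.02072640 + 0.19051520
     = 0.21124160

Step 2: Apply Bayes' theorem for P(D|+)
P(D|+) = P(+|D)P(D) / P(+)
       = 0.02072640 / 0.21124160
       = 0.0981


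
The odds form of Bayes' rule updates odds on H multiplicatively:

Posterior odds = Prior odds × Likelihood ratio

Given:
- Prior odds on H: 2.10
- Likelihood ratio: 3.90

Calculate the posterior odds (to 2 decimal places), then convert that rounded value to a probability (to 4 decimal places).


Step 1: Calculate posterior odds
Posterior odds = Prior odds × LR
               = 2.10 × 3.90
               = 8.19

Step 2: Convert to probability
P(H|E) = Posterior odds / (1 + Posterior odds)
       = 8.19 / (1 + 8.19)
       = 8.19 / 9.19
       = 0.8912

The evidence increased P(H) from 0.6774 to 0.8912.


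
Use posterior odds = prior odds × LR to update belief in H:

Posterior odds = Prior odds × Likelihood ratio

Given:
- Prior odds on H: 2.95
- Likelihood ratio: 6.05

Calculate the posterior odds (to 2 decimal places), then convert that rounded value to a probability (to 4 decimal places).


Step 1: Calculate posterior odds
Posterior odds = Prior odds × LR
               = 2.95 × 6.05
               = 17.85

Step 2: Convert to probability
P(H|E) = Posterior odds / (1 + Posterior odds)
       = 17.85 / (1 + 17.85)
       = 17.85 / 18.85
       = 0.9469

The evidence increased P(H) from 0.7468 to 0.9469.


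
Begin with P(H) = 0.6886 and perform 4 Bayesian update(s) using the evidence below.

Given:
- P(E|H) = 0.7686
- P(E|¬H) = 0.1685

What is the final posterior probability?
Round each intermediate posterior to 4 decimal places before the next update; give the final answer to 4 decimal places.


Sequential Bayesian updating:

Initial prior: P(H) = 0.6886

Update 1:
  P(E) = 0.7686 × 0.6886 + 0.1685 × 0.3114 = 0.52925796 + 0.05247090 = 0.58172886
  P(H|E) = 0.52925796 / 0.58172886 = 0.9098

Update 2:
  P(E) = 0.7686 × 0.9098 + 0.1685 × 0.0902 = 0.69927228 + 0.01519870 = 0.71447098
  P(H|E) = 0.69927228 / 0.71447098 = 0.9787

Update 3:
  P(E) = 0.7686 × 0.9787 + 0.1685 × 0.0213 = 0.75222882 + 0.00358905 = 0.75581787
  P(H|E) = 0.75222882 / 0.75581787 = 0.9953

Update 4:
  P(E) = 0.7686 × 0.9953 + 0.1685 × 0.0047 = 0.76498758 + 0.00079195 = 0.76577953
  P(H|E) = 0.76498758 / 0.76577953 = 0.9990

Final posterior: 0.9990


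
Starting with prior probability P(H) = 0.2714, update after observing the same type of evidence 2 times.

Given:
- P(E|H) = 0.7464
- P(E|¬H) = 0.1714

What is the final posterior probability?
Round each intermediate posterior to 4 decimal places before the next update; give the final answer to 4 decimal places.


Sequential Bayesian updating:

Initial prior: P(H) = 0.2714

Update 1:
  P(E) = 0.7464 × 0.2714 + 0.1714 × 0.7286 = 0.20257296 + 0.12488204 = 0.32745500
  P(H|E) = 0.20257296 / 0.32745500 = 0.6186

Update 2:
  P(E) = 0.7464 × 0.6186 + 0.1714 × 0.3814 = 0.46172304 + 0.06537196 = 0.52709500
  P(H|E) = 0.46172304 / 0.52709500 = 0.8760

Final posterior: 0.8760


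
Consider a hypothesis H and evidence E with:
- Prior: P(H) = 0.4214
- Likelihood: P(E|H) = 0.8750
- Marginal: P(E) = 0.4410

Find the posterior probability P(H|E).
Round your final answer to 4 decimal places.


Using Bayes' theorem:

P(H|E) = P(E|H) × P(H) / P(E)
       = 0.8750 × 0.4214 / 0.4410
       = 0.36872500 / 0.4410
       = 0.8361

The evidence strengthens our belief in H.
Prior: 0.4214 → Posterior: 0.8361


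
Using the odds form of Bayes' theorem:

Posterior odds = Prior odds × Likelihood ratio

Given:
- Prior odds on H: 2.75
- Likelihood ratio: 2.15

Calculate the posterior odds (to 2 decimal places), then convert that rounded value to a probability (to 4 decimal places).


Step 1: Calculate posterior odds
Posterior odds = Prior odds × LR
               = 2.75 × 2.15
               = 5.91

Step 2: Convert to probability
P(H|E) = Posterior odds / (1 + Posterior odds)
       = 5.91 / (1 + 5.91)
       = 5.91 / 6.91
       = 0.8553

The evidence increased P(H) from 0.7333 to 0.8553.


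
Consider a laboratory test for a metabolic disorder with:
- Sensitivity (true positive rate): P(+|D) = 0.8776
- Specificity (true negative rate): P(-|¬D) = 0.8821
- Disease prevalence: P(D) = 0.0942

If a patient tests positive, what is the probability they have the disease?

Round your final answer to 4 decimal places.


Let D = has disease, + = positive test

Given:
- P(D) = 0.0942 (prevalence)
- P(+|D) = 0.8776 (sensitivity)
- P(-|¬D) = 0.8821 (specificity)
- P(+|¬D) = 0.1179 (false positive rate = 1 - specificity)

Step 1: Find P(+)
P(+) = P(+|D)P(D) + P(+|¬D)P(¬D)
     = 0.8776 × 0.0942 + 0.1179 × 0.9058
     = 0.08266992 + 0.10679382
     = 0.18946374

Step 2: Apply Bayes' theorem for P(D|+)
P(D|+) = P(+|D)P(D) / P(+)
       = 0.08266992 / 0.18946374
       = 0.4363


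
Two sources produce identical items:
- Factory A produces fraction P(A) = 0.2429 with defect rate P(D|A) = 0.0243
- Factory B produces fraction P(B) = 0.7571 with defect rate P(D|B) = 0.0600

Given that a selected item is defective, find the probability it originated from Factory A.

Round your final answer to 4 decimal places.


Let A = from Factory A, D = defective

Given:
- P(A) = 0.2429, P(B) = 0.7571
- P(D|A) = 0.0243, P(D|B) = 0.0600

Step 1: Find P(D)
P(D) = P(D|A)P(A) + P(D|B)P(B)
     = 0.0243 × 0.2429 + 0.0600 × 0.7571
     = 0.00590247 + 0.04542600
     = 0.05132847

Step 2: Apply Bayes' theorem
P(A|D) = P(D|A)P(A) / P(D)
       = 0.00590247 / 0.05132847
       = 0.1150


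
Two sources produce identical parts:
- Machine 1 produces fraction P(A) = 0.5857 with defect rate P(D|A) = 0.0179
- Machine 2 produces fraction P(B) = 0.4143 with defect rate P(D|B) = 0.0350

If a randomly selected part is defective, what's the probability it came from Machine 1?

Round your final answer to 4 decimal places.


Let A = from Machine 1, D = defective

Given:
- P(A) = 0.5857, P(B) = 0.4143
- P(D|A) = 0.0179, P(D|B) = 0.0350

Step 1: Find P(D)
P(D) = P(D|A)P(A) + P(D|B)P(B)
     = 0.0179 × 0.5857 + 0.0350 × 0.4143
     = 0.01048403 + 0.01450050
     = 0.02498453

Step 2: Apply Bayes' theorem
P(A|D) = P(D|A)P(A) / P(D)
       = 0.01048403 / 0.02498453
       = 0.4196


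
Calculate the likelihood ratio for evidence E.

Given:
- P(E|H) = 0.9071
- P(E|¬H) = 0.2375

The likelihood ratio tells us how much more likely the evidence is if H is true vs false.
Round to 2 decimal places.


Likelihood Ratio (LR) = P(E|H) / P(E|¬H)

LR = 0.9071 / 0.2375
   = 3.82

The evidence is 3.82 times more likely if H is true than if H is false.
Since LR > 1, the evidence supports H over ¬H.


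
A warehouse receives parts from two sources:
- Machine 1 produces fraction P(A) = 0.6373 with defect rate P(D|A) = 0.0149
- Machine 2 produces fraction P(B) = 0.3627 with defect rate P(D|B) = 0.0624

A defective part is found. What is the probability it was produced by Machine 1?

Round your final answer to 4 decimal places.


Let A = from Machine 1, D = defective

Given:
- P(A) = 0.6373, P(B) = 0.3627
- P(D|A) = 0.0149, P(D|B) = 0.0624

Step 1: Find P(D)
P(D) = P(D|A)P(A) + P(D|B)P(B)
     = 0.0149 × 0.6373 + 0.0624 × 0.3627
     = 0.00949577 + 0.02263248
     = 0.03212825

Step 2: Apply Bayes' theorem
P(A|D) = P(D|A)P(A) / P(D)
       = 0.00949577 / 0.03212825
       = 0.2956


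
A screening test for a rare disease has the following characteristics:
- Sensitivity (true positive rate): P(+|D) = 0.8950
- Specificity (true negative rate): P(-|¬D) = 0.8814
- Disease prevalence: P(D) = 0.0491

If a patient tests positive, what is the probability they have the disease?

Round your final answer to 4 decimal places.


Let D = has disease, + = positive test

Given:
- P(D) = 0.0491 (prevalence)
- P(+|D) = 0.8950 (sensitivity)
- P(-|¬D) = 0.8814 (specificity)
- P(+|¬D) = 0.1186 (false positive rate = 1 - specificity)

Step 1: Find P(+)
P(+) = P(+|D)P(D) + P(+|¬D)P(¬D)
     = 0.8950 × 0.0491 + 0.1186 × 0.9509
     = 0.04394450 + 0.11277674
     = 0.15672124

Step 2: Apply Bayes' theorem for P(D|+)
P(D|+) = P(+|D)P(D) / P(+)
       = 0.04394450 / 0.15672124
       = 0.2804


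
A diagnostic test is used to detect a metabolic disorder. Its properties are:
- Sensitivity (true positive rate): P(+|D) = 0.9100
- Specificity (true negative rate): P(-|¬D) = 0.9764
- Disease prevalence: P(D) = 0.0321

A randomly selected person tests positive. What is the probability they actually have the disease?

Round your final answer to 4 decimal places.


Let D = has disease, + = positive test

Given:
- P(D) = 0.0321 (prevalence)
- P(+|D) = 0.9100 (sensitivity)
- P(-|¬D) = 0.9764 (specificity)
- P(+|¬D) = 0.0236 (false positive rate = 1 - specificity)

Step 1: Find P(+)
P(+) = P(+|D)P(D) + P(+|¬D)P(¬D)
     = 0.9100 × 0.0321 + 0.0236 × 0.9679
     = 0.02921100 + 0.02284244
     = 0.05205344

Step 2: Apply Bayes' theorem for P(D|+)
P(D|+) = P(+|D)P(D) / P(+)
       = 0.02921100 / 0.05205344
       = 0.5612


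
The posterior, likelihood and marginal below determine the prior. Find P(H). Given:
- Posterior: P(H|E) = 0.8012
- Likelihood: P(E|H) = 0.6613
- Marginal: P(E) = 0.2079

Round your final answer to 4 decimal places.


From Bayes' theorem: P(H|E) = P(E|H) × P(H) / P(E)

Rearranging for P(H):
P(H) = P(H|E) × P(E) / P(E|H)
     = 0.8012 × 0.2079 / 0.6613
     = 0.16656948 / 0.6613
     = 0.2519


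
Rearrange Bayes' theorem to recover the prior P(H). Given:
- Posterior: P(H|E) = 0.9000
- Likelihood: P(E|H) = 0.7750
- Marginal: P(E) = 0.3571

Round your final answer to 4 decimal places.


From Bayes' theorem: P(H|E) = P(E|H) × P(H) / P(E)

Rearranging for P(H):
P(H) = P(H|E) × P(E) / P(E|H)
     = 0.9000 × 0.3571 / 0.7750
     = 0.32139000 / 0.7750
     = 0.4147


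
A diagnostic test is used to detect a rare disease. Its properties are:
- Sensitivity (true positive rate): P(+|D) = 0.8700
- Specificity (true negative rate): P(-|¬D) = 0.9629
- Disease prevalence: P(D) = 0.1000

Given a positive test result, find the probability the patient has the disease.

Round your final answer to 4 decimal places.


Let D = has disease, + = positive test

Given:
- P(D) = 0.1000 (prevalence)
- P(+|D) = 0.8700 (sensitivity)
- P(-|¬D) = 0.9629 (specificity)
- P(+|¬D) = 0.0371 (false positive rate = 1 - specificity)

Step 1: Find P(+)
P(+) = P(+|D)P(D) + P(+|¬D)P(¬D)
     = 0.8700 × 0.1000 + 0.0371 × 0.9000
     = 0.08700000 + 0.03339000
     = 0.12039000

Step 2: Apply Bayes' theorem for P(D|+)
P(D|+) = P(+|D)P(D) / P(+)
       = 0.08700000 / 0.12039000
       = 0.7227


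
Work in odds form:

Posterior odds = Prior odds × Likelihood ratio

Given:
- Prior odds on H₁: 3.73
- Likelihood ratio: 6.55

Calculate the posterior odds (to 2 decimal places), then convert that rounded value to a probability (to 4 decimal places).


Step 1: Calculate posterior odds
Posterior odds = Prior odds × LR
               = 3.73 × 6.55
               = 24.43

Step 2: Convert to probability
P(H₁|E) = Posterior odds / (1 + Posterior odds)
       = 24.43 / (1 + 24.43)
       = 24.43 / 25.43
       = 0.9607

The evidence increased P(H₁) from 0.7886 to 0.9607.


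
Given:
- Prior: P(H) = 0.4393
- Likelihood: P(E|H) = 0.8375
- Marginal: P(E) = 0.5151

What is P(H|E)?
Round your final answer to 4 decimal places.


Using Bayes' theorem:

P(H|E) = P(E|H) × P(H) / P(E)
       = 0.8375 × 0.4393 / 0.5151
       = 0.36791375 / 0.5151
       = 0.7143

The evidence strengthens our belief in H.
Prior: 0.4393 → Posterior: 0.7143


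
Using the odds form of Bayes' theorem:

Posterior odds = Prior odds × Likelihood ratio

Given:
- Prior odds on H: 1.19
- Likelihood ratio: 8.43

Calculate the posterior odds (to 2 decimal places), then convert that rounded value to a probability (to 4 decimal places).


Step 1: Calculate posterior odds
Posterior odds = Prior odds × LR
               = 1.19 × 8.43
               = 10.03

Step 2: Convert to probability
P(H|E) = Posterior odds / (1 + Posterior odds)
       = 10.03 / (1 + 10.03)
       = 10.03 / 11.03
       = 0.9093

The evidence increased P(H) from 0.5434 to 0.9093.


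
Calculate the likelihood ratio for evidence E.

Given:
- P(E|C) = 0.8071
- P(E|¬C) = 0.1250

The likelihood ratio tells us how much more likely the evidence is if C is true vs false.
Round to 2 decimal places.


Likelihood Ratio (LR) = P(E|C) / P(E|¬C)

LR = 0.8071 / 0.1250
   = 6.46

The evidence is 6.46 times more likely if C is true than if C is false.
Because LR exceeds 1, E is evidence for C.


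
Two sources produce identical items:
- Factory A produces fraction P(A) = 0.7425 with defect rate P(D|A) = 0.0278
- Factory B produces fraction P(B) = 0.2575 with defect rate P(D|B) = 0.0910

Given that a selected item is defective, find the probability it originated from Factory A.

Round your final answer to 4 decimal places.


Let A = from Factory A, D = defective

Given:
- P(A) = 0.7425, P(B) = 0.2575
- P(D|A) = 0.0278, P(D|B) = 0.0910

Step 1: Find P(D)
P(D) = P(D|A)P(A) + P(D|B)P(B)
     = 0.0278 × 0.7425 + 0.0910 × 0.2575
     = 0.02064150 + 0.02343250
     = 0.04407400

Step 2: Apply Bayes' theorem
P(A|D) = P(D|A)P(A) / P(D)
       = 0.02064150 / 0.04407400
       = 0.4683


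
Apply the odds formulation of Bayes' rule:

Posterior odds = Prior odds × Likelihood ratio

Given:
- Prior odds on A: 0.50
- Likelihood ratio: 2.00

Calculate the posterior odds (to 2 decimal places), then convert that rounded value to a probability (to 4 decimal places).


Step 1: Calculate posterior odds
Posterior odds = Prior odds × LR
               = 0.50 × 2.00
               = 1.00

Step 2: Convert to probability
P(A|E) = Posterior odds / (1 + Posterior odds)
       = 1.00 / (1 + 1.00)
       = 1.00 / 2.00
       = 0.5000

The evidence increased P(A) from 0.3333 to 0.5000.


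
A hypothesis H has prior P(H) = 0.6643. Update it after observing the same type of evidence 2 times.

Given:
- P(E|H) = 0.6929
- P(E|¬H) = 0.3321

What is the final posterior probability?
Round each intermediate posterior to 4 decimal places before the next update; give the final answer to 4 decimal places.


Sequential Bayesian updating:

Initial prior: P(H) = 0.6643

Update 1:
  P(E) = 0.6929 × 0.6643 + 0.3321 × 0.3357 = 0.46029347 + 0.11148597 = 0.57177944
  P(H|E) = 0.46029347 / 0.57177944 = 0.8050

Update 2:
  P(E) = 0.6929 × 0.8050 + 0.3321 × 0.1950 = 0.55778450 + 0.06475950 = 0.62254400
  P(H|E) = 0.55778450 / 0.62254400 = 0.8960

Final posterior: 0.8960


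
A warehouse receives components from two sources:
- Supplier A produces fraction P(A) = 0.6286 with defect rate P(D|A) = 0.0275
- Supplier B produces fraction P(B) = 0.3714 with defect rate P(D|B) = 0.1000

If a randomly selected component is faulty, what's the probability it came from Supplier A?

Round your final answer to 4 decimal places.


Let A = from Supplier A, D = faulty

Given:
- P(A) = 0.6286, P(B) = 0.3714
- P(D|A) = 0.0275, P(D|B) = 0.1000

Step 1: Find P(D)
P(D) = P(D|A)P(A) + P(D|B)P(B)
     = 0.0275 × 0.6286 + 0.1000 × 0.3714
     = 0.01728650 + 0.03714000
     = 0.05442650

Step 2: Apply Bayes' theorem
P(A|D) = P(D|A)P(A) / P(D)
       = 0.01728650 / 0.05442650
       = 0.3176


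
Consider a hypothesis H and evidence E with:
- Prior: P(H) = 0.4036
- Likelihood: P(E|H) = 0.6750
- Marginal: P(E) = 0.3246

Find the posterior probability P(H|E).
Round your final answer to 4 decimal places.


Using Bayes' theorem:

P(H|E) = P(E|H) × P(H) / P(E)
       = 0.6750 × 0.4036 / 0.3246
       = 0.27243000 / 0.3246
       = 0.8393

The evidence strengthens our belief in H.
Prior: 0.4036 → Posterior: 0.8393


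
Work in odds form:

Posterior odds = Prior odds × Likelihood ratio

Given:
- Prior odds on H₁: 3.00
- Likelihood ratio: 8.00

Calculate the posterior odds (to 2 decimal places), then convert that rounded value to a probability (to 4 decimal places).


Step 1: Calculate posterior odds
Posterior odds = Prior odds × LR
               = 3.00 × 8.00
               = 24.00

Step 2: Convert to probability
P(H₁|E) = Posterior odds / (1 + Posterior odds)
       = 24.00 / (1 + 24.00)
       = 24.00 / 25.00
       = 0.9600

The evidence increased P(H₁) from 0.7500 to 0.9600.


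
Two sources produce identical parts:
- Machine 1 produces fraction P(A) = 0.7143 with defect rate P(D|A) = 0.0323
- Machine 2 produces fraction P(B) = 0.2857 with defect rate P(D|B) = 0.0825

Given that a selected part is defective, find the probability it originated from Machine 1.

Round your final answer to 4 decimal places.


Let A = from Machine 1, D = defective

Given:
- P(A) = 0.7143, P(B) = 0.2857
- P(D|A) = 0.0323, P(D|B) = 0.0825

Step 1: Find P(D)
P(D) = P(D|A)P(A) + P(D|B)P(B)
     = 0.0323 × 0.7143 + 0.0825 × 0.2857
     = 0.02307189 + 0.02357025
     = 0.04664214

Step 2: Apply Bayes' theorem
P(A|D) = P(D|A)P(A) / P(D)
       = 0.02307189 / 0.04664214
       = 0.4947


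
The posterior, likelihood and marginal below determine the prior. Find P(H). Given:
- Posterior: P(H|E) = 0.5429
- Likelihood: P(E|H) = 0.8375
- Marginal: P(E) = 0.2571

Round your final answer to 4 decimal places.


From Bayes' theorem: P(H|E) = P(E|H) × P(H) / P(E)

Rearranging for P(H):
P(H) = P(H|E) × P(E) / P(E|H)
     = 0.5429 × 0.2571 / 0.8375
     = 0.13957959 / 0.8375
     = 0.1667


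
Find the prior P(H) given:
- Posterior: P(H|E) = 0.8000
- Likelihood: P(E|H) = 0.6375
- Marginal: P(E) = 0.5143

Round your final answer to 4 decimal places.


From Bayes' theorem: P(H|E) = P(E|H) × P(H) / P(E)

Rearranging for P(H):
P(H) = P(H|E) × P(E) / P(E|H)
     = 0.8000 × 0.5143 / 0.6375
     = 0.41144000 / 0.6375
     = 0.6454


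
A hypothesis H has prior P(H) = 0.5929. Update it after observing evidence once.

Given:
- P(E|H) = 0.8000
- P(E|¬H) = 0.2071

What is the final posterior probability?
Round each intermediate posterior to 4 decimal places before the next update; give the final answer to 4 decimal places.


Sequential Bayesian updating:

Initial prior: P(H) = 0.5929

Update 1:
  P(E) = 0.8000 × 0.5929 + 0.2071 × 0.4071 = 0.47432000 + 0.08431041 = 0.55863041
  P(H|E) = 0.47432000 / 0.55863041 = 0.8491

Final posterior: 0.8491


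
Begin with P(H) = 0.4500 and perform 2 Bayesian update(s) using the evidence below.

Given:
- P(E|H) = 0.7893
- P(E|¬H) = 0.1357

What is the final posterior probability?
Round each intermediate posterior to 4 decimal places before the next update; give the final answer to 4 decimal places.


Sequential Bayesian updating:

Initial prior: P(H) = 0.4500

Update 1:
  P(E) = 0.7893 × 0.4500 + 0.1357 × 0.5500 = 0.35518500 + 0.07463500 = 0.42982000
  P(H|E) = 0.35518500 / 0.42982000 = 0.8264

Update 2:
  P(E) = 0.7893 × 0.8264 + 0.1357 × 0.1736 = 0.65227752 + 0.02355752 = 0.67583504
  P(H|E) = 0.65227752 / 0.67583504 = 0.9651

Final posterior: 0.9651


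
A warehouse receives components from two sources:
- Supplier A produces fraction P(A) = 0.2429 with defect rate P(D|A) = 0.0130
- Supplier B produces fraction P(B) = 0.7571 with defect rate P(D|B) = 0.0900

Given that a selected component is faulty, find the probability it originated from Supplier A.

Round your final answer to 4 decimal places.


Let A = from Supplier A, D = faulty

Given:
- P(A) = 0.2429, P(B) = 0.7571
- P(D|A) = 0.0130, P(D|B) = 0.0900

Step 1: Find P(D)
P(D) = P(D|A)P(A) + P(D|B)P(B)
     = 0.0130 × 0.2429 + 0.0900 × 0.7571
     = 0.00315770 + 0.06813900
     = 0.07129670

Step 2: Apply Bayes' theorem
P(A|D) = P(D|A)P(A) / P(D)
       = 0.00315770 / 0.07129670
       = 0.0443


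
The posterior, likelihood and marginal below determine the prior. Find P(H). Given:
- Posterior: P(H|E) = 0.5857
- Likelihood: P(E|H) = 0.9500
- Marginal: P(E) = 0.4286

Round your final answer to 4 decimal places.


From Bayes' theorem: P(H|E) = P(E|H) × P(H) / P(E)

Rearranging for P(H):
P(H) = P(H|E) × P(E) / P(E|H)
     = 0.5857 × 0.4286 / 0.9500
     = 0.25103102 / 0.9500
     = 0.2642


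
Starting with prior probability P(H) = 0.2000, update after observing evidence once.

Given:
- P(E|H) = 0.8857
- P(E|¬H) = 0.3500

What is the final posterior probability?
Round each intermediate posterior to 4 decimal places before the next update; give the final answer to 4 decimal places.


Sequential Bayesian updating:

Initial prior: P(H) = 0.2000

Update 1:
  P(E) = 0.8857 × 0.2000 + 0.3500 × 0.8000 = 0.17714000 + 0.28000000 = 0.45714000
  P(H|E) = 0.17714000 / 0.45714000 = 0.3875

Final posterior: 0.3875


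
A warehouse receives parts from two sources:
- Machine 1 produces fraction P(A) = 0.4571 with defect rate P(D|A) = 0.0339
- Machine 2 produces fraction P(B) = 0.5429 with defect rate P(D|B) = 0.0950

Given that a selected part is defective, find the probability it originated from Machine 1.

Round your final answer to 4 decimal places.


Let A = from Machine 1, D = defective

Given:
- P(A) = 0.4571, P(B) = 0.5429
- P(D|A) = 0.0339, P(D|B) = 0.0950

Step 1: Find P(D)
P(D) = P(D|A)P(A) + P(D|B)P(B)
     = 0.0339 × 0.4571 + 0.0950 × 0.5429
     = 0.01549569 + 0.05157550
     = 0.06707119

Step 2: Apply Bayes' theorem
P(A|D) = P(D|A)P(A) / P(D)
       = 0.01549569 / 0.06707119
       = 0.2310


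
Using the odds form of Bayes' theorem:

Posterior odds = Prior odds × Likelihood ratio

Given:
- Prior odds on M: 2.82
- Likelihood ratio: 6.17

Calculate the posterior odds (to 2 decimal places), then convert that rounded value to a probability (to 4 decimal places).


Step 1: Calculate posterior odds
Posterior odds = Prior odds × LR
               = 2.82 × 6.17
               = 17.40

Step 2: Convert to probability
P(M|E) = Posterior odds / (1 + Posterior odds)
       = 17.40 / (1 + 17.40)
       = 17.40 / 18.40
       = 0.9457

The evidence increased P(M) from 0.7382 to 0.9457.


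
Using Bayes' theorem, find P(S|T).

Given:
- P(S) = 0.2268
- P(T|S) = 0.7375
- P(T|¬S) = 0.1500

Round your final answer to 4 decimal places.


Bayes' theorem: P(S|T) = P(T|S) × P(S) / P(T)

Step 1: Calculate P(T) using law of total probability
P(T) = P(T|S)P(S) + P(T|¬S)P(¬S)
     = 0.7375 × 0.2268 + 0.1500 × 0.7732
     = 0.16726500 + 0.11598000
     = 0.28324500

Step 2: Apply Bayes' theorem
P(S|T) = P(T|S) × P(S) / P(T)
       = 0.16726500 / 0.28324500
       = 0.5905


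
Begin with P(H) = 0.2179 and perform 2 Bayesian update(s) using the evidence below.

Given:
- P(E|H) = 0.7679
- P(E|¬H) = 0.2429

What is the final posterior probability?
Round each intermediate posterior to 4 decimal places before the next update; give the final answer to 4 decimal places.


Sequential Bayesian updating:

Initial prior: P(H) = 0.2179

Update 1:
  P(E) = 0.7679 × 0.2179 + 0.2429 × 0.7821 = 0.16732541 + 0.18997209 = 0.35729750
  P(H|E) = 0.16732541 / 0.35729750 = 0.4683

Update 2:
  P(E) = 0.7679 × 0.4683 + 0.2429 × 0.5317 = 0.35960757 + 0.12914993 = 0.48875750
  P(H|E) = 0.35960757 / 0.48875750 = 0.7358

Final posterior: 0.7358


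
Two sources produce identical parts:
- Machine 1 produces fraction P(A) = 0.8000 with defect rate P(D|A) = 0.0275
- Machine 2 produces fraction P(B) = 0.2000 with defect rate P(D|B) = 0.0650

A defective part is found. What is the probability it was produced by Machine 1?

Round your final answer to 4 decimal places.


Let A = from Machine 1, D = defective

Given:
- P(A) = 0.8000, P(B) = 0.2000
- P(D|A) = 0.0275, P(D|B) = 0.0650

Step 1: Find P(D)
P(D) = P(D|A)P(A) + P(D|B)P(B)
     = 0.0275 × 0.8000 + 0.0650 × 0.2000
     = 0.02200000 + 0.01300000
     = 0.03500000

Step 2: Apply Bayes' theorem
P(A|D) = P(D|A)P(A) / P(D)
       = 0.02200000 / 0.03500000
       = 0.6286


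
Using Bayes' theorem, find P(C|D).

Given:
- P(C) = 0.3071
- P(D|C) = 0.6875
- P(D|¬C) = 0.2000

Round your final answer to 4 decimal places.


Bayes' theorem: P(C|D) = P(D|C) × P(C) / P(D)

Step 1: Calculate P(D) using law of total probability
P(D) = P(D|C)P(C) + P(D|¬C)P(¬C)
     = 0.6875 × 0.3071 + 0.2000 × 0.6929
     = 0.21113125 + 0.13858000
     = 0.34971125

Step 2: Apply Bayes' theorem
P(C|D) = P(D|C) × P(C) / P(D)
       = 0.21113125 / 0.34971125
       = 0.6037


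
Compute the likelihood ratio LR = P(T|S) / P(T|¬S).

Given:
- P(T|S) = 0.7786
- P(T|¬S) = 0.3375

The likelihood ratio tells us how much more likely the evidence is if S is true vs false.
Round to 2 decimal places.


Likelihood Ratio (LR) = P(T|S) / P(T|¬S)

LR = 0.7786 / 0.3375
   = 2.31

The evidence is 2.31 times more likely if S is true than if S is false.
Since LR > 1, the evidence supports S over ¬S.


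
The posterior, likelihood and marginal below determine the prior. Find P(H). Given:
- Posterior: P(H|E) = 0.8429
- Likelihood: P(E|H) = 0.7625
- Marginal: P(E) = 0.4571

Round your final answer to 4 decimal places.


From Bayes' theorem: P(H|E) = P(E|H) × P(H) / P(E)

Rearranging for P(H):
P(H) = P(H|E) × P(E) / P(E|H)
     = 0.8429 × 0.4571 / 0.7625
     = 0.38528959 / 0.7625
     = 0.5053


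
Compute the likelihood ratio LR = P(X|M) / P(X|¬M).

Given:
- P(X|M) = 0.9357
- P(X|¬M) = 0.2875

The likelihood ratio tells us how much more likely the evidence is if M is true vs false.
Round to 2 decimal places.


Likelihood Ratio (LR) = P(X|M) / P(X|¬M)

LR = 0.9357 / 0.2875
   = 3.25

The evidence is 3.25 times more likely if M is true than if M is false.
LR > 1, so observing X raises the odds in favor of M.


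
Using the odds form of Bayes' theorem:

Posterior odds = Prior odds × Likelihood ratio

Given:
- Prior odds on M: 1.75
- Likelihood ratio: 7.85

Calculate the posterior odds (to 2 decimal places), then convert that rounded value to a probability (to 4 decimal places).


Step 1: Calculate posterior odds
Posterior odds = Prior odds × LR
               = 1.75 × 7.85
               = 13.74

Step 2: Convert to probability
P(M|E) = Posterior odds / (1 + Posterior odds)
       = 13.74 / (1 + 13.74)
       = 13.74 / 14.74
       = 0.9322

The evidence increased P(M) from 0.6364 to 0.9322.


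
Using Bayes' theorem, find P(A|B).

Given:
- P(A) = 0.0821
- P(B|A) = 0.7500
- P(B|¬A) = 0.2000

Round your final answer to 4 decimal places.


Bayes' theorem: P(A|B) = P(B|A) × P(A) / P(B)

Step 1: Calculate P(B) using law of total probability
P(B) = P(B|A)P(A) + P(B|¬A)P(¬A)
     = 0.7500 × 0.0821 + 0.2000 × 0.9179
     = 0.06157500 + 0.18358000
     = 0.24515500

Step 2: Apply Bayes' theorem
P(A|B) = P(B|A) × P(A) / P(B)
       = 0.06157500 / 0.24515500
       = 0.2512


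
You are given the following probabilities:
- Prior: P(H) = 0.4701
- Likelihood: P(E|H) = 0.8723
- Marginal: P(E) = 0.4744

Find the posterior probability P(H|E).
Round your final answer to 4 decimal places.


Using Bayes' theorem:

P(H|E) = P(E|H) × P(H) / P(E)
       = 0.8723 × 0.4701 / 0.4744
       = 0.41006823 / 0.4744
       = 0.8644

The evidence strengthens our belief in H.
Prior: 0.4701 → Posterior: 0.8644


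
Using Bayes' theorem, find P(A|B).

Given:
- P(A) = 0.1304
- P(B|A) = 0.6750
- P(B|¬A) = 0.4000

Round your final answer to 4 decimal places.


Bayes' theorem: P(A|B) = P(B|A) × P(A) / P(B)

Step 1: Calculate P(B) using law of total probability
P(B) = P(B|A)P(A) + P(B|¬A)P(¬A)
     = 0.6750 × 0.1304 + 0.4000 × 0.8696
     = 0.08802000 + 0.34784000
     = 0.43586000

Step 2: Apply Bayes' theorem
P(A|B) = P(B|A) × P(A) / P(B)
       = 0.08802000 / 0.43586000
       = 0.2019


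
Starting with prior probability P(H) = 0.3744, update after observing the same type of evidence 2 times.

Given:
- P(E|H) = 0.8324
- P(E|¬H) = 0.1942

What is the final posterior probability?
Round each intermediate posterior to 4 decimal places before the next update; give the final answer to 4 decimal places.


Sequential Bayesian updating:

Initial prior: P(H) = 0.3744

Update 1:
  P(E) = 0.8324 × 0.3744 + 0.1942 × 0.6256 = 0.31165056 + 0.12149152 = 0.43314208
  P(H|E) = 0.31165056 / 0.43314208 = 0.7195

Update 2:
  P(E) = 0.8324 × 0.7195 + 0.1942 × 0.2805 = 0.59891180 + 0.05447310 = 0.65338490
  P(H|E) = 0.59891180 / 0.65338490 = 0.9166

Final posterior: 0.9166


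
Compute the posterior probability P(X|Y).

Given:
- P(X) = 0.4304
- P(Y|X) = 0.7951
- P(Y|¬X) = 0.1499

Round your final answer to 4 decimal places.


Bayes' theorem: P(X|Y) = P(Y|X) × P(X) / P(Y)

Step 1: Calculate P(Y) using law of total probability
P(Y) = P(Y|X)P(X) + P(Y|¬X)P(¬X)
     = 0.7951 × 0.4304 + 0.1499 × 0.5696
     = 0.34221104 + 0.08538304
     = 0.42759408

Step 2: Apply Bayes' theorem
P(X|Y) = P(Y|X) × P(X) / P(Y)
       = 0.34221104 / 0.42759408
       = 0.8003


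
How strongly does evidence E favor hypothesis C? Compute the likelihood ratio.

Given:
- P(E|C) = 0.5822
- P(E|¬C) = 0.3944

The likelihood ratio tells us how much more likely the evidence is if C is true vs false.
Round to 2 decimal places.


Likelihood Ratio (LR) = P(E|C) / P(E|¬C)

LR = 0.5822 / 0.3944
   = 1.48

The evidence is 1.48 times more likely if C is true than if C is false.
Since LR > 1, the evidence supports C over ¬C.


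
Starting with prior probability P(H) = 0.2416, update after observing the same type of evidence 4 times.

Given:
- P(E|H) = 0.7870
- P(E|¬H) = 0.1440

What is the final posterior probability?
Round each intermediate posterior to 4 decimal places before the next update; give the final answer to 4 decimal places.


Sequential Bayesian updating:

Initial prior: P(H) = 0.2416

Update 1:
  P(E) = 0.7870 × 0.2416 + 0.1440 × 0.7584 = 0.19013920 + 0.10920960 = 0.29934880
  P(H|E) = 0.19013920 / 0.29934880 = 0.6352

Update 2:
  P(E) = 0.7870 × 0.6352 + 0.1440 × 0.3648 = 0.49990240 + 0.05253120 = 0.55243360
  P(H|E) = 0.49990240 / 0.55243360 = 0.9049

Update 3:
  P(E) = 0.7870 × 0.9049 + 0.1440 × 0.0951 = 0.71215630 + 0.01369440 = 0.72585070
  P(H|E) = 0.71215630 / 0.72585070 = 0.9811

Update 4:
  P(E) = 0.7870 × 0.9811 + 0.1440 × 0.0189 = 0.77212570 + 0.00272160 = 0.77484730
  P(H|E) = 0.77212570 / 0.77484730 = 0.9965

Final posterior: 0.9965


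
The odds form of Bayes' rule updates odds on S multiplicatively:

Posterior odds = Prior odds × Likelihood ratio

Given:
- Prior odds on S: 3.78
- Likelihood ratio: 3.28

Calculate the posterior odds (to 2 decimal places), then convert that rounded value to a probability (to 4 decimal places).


Step 1: Calculate posterior odds
Posterior odds = Prior odds × LR
               = 3.78 × 3.28
               = 12.40

Step 2: Convert to probability
P(S|E) = Posterior odds / (1 + Posterior odds)
       = 12.40 / (1 + 12.40)
       = 12.40 / 13.40
       = 0.9254

The evidence increased P(S) from 0.7908 to 0.9254.


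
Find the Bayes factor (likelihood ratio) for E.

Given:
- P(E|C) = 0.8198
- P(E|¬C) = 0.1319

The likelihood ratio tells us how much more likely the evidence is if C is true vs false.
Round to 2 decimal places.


Likelihood Ratio (LR) = P(E|C) / P(E|¬C)

LR = 0.8198 / 0.1319
   = 6.22

The evidence is 6.22 times more likely if C is true than if C is false.
LR > 1, so observing E raises the odds in favor of C.


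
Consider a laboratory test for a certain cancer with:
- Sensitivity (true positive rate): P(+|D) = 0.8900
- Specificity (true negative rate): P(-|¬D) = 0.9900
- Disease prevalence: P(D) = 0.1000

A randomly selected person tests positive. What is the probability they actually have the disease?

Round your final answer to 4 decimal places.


Let D = has disease, + = positive test

Given:
- P(D) = 0.1000 (prevalence)
- P(+|D) = 0.8900 (sensitivity)
- P(-|¬D) = 0.9900 (specificity)
- P(+|¬D) = 0.0100 (false positive rate = 1 - specificity)

Step 1: Find P(+)
P(+) = P(+|D)P(D) + P(+|¬D)P(¬D)
     = 0.8900 × 0.1000 + 0.0100 × 0.9000
     = 0.08900000 + 0.00900000
     = 0.09800000

Step 2: Apply Bayes' theorem for P(D|+)
P(D|+) = P(+|D)P(D) / P(+)
       = 0.08900000 / 0.09800000
       = 0.9082


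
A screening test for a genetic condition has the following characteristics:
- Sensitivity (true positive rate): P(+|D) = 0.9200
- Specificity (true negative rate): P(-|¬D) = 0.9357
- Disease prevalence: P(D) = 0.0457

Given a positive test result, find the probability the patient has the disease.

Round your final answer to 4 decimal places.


Let D = has disease, + = positive test

Given:
- P(D) = 0.0457 (prevalence)
- P(+|D) = 0.9200 (sensitivity)
- P(-|¬D) = 0.9357 (specificity)
- P(+|¬D) = 0.0643 (false positive rate = 1 - specificity)

Step 1: Find P(+)
P(+) = P(+|D)P(D) + P(+|¬D)P(¬D)
     = 0.9200 × 0.0457 + 0.0643 × 0.9543
     = 0.04204400 + 0.06136149
     = 0.10340549

Step 2: Apply Bayes' theorem for P(D|+)
P(D|+) = P(+|D)P(D) / P(+)
       = 0.04204400 / 0.10340549
       = 0.4066
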